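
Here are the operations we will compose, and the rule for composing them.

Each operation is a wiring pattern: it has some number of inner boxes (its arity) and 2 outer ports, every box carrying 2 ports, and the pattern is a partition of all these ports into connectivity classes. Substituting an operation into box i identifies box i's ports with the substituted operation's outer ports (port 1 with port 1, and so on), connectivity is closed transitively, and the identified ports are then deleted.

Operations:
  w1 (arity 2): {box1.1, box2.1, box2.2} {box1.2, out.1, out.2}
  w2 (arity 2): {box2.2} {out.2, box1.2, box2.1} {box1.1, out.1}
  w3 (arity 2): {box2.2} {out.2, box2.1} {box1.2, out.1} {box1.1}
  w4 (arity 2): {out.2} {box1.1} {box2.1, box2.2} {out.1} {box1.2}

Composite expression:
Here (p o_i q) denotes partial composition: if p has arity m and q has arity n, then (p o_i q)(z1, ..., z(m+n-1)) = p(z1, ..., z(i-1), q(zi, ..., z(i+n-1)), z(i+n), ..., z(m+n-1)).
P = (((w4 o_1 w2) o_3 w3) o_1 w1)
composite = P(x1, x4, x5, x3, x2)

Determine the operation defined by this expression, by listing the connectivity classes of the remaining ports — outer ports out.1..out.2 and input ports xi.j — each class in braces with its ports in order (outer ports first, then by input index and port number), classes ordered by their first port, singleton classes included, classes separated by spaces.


Substituting into w4 glues patterns; closure does the rest.
stage w1: inputs (x1, x4), connectivity {out.1, out.2, x1.2} {x1.1, x4.1, x4.2}, out.j its boundary
stage w2: inputs (x1, x4, x5), connectivity {out.1, out.2, x1.2, x5.1} {x1.1, x4.1, x4.2} {x5.2}, out.j its boundary
stage w3: inputs (x3, x2), connectivity {out.1, x3.2} {out.2, x2.1} {x2.2} {x3.1}, out.j its boundary
stage w4: inputs (x1, x4, x5, x3, x2), connectivity {out.1} {out.2} {x1.1, x4.1, x4.2} {x1.2, x5.1} {x2.1, x3.2} {x2.2} {x3.1} {x5.2}, out.j its boundary

{out.1} {out.2} {x1.1, x4.1, x4.2} {x1.2, x5.1} {x2.1, x3.2} {x2.2} {x3.1} {x5.2}


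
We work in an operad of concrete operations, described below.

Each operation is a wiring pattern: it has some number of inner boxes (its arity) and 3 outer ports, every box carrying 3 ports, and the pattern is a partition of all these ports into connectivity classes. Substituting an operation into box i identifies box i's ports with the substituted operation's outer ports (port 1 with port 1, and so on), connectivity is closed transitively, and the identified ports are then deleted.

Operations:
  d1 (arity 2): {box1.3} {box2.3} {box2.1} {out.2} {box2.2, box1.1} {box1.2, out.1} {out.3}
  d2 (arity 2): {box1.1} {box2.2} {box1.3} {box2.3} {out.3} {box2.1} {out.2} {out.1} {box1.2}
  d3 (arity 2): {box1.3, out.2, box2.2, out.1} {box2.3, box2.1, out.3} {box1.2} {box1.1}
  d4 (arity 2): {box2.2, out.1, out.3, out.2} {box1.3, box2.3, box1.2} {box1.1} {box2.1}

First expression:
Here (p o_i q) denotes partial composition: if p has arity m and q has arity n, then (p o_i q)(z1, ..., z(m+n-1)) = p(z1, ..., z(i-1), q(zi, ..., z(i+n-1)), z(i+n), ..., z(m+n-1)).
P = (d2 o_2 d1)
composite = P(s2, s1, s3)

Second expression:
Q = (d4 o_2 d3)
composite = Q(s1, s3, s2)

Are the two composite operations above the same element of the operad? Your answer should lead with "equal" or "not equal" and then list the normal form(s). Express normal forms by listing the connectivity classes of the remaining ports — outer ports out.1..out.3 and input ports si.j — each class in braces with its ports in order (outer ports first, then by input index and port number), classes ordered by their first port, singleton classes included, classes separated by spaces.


not equal — first {out.1} {out.2} {out.3} {s1.1, s3.2} {s1.2} {s1.3} {s2.1} {s2.2} {s2.3} {s3.1} {s3.3}, second {out.1, out.2, out.3, s2.2, s3.3} {s1.1} {s1.2, s1.3, s2.1, s2.3} {s3.1} {s3.2}

The first composite normalizes to {out.1} {out.2} {out.3} {s1.1, s3.2} {s1.2} {s1.3} {s2.1} {s2.2} {s2.3} {s3.1} {s3.3}
The second composite normalizes to {out.1, out.2, out.3, s2.2, s3.3} {s1.1} {s1.2, s1.3, s2.1, s2.3} {s3.1} {s3.2}
They disagree, so not equal.


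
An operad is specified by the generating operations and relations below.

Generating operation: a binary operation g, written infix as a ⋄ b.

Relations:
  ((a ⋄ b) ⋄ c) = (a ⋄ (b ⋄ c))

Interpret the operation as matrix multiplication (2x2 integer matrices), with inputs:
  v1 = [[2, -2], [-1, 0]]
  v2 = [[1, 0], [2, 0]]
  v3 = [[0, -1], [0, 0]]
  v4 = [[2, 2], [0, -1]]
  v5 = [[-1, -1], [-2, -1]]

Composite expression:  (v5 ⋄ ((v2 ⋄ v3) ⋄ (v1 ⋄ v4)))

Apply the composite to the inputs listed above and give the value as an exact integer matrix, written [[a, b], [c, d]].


(v2 ⋄ v3) = [[0, -1], [0, -2]]
(v1 ⋄ v4) = [[4, 6], [-2, -2]]
((v2 ⋄ v3) ⋄ (v1 ⋄ v4)) = [[2, 2], [4, 4]]
(v5 ⋄ ((v2 ⋄ v3) ⋄ (v1 ⋄ v4))) = [[-6, -6], [-8, -8]]

[[-6, -6], [-8, -8]]


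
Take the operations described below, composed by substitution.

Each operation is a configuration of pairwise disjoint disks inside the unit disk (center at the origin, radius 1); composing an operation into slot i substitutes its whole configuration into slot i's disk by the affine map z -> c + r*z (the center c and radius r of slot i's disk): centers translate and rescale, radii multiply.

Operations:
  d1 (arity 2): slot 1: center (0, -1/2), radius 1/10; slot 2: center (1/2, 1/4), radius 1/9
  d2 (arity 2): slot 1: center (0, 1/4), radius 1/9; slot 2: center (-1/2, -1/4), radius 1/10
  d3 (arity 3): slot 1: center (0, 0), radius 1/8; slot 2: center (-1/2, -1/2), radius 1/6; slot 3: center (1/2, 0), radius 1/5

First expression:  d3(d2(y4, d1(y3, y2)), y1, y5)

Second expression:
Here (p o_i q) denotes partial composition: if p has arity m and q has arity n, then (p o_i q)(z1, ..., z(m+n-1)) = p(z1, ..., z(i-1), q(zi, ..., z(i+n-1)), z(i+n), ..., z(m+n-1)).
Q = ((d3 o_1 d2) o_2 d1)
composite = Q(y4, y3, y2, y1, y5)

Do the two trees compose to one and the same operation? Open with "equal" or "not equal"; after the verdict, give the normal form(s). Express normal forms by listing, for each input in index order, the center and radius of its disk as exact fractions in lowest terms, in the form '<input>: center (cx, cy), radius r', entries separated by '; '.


equal; the common form is y1: center (-1/2, -1/2), radius 1/6; y2: center (-9/160, -9/320), radius 1/720; y3: center (-1/16, -3/80), radius 1/800; y4: center (0, 1/32), radius 1/72; y5: center (1/2, 0), radius 1/5

The first expression reduces to y1: center (-1/2, -1/2), radius 1/6; y2: center (-9/160, -9/320), radius 1/720; y3: center (-1/16, -3/80), radius 1/800; y4: center (0, 1/32), radius 1/72; y5: center (1/2, 0), radius 1/5
The second expression reduces to y1: center (-1/2, -1/2), radius 1/6; y2: center (-9/160, -9/320), radius 1/720; y3: center (-1/16, -3/80), radius 1/800; y4: center (0, 1/32), radius 1/72; y5: center (1/2, 0), radius 1/5
The forms coincide; equal.


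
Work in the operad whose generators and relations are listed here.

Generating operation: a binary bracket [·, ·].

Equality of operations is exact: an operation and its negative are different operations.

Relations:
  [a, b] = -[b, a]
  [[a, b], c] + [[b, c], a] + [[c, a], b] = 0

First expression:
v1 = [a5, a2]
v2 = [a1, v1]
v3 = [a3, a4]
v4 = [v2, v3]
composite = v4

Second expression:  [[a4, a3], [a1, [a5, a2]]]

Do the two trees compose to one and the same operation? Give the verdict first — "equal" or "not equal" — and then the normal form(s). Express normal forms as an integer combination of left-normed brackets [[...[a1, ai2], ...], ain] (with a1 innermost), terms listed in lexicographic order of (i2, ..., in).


equal; the common form is -[[[[a1, a2], a5], a3], a4] + [[[[a1, a2], a5], a4], a3] + [[[[a1, a5], a2], a3], a4] - [[[[a1, a5], a2], a4], a3]

Reducing the first expression gives -[[[[a1, a2], a5], a3], a4] + [[[[a1, a2], a5], a4], a3] + [[[[a1, a5], a2], a3], a4] - [[[[a1, a5], a2], a4], a3]
Reducing the second expression gives -[[[[a1, a2], a5], a3], a4] + [[[[a1, a2], a5], a4], a3] + [[[[a1, a5], a2], a3], a4] - [[[[a1, a5], a2], a4], a3]
Both agree, so they are equal.


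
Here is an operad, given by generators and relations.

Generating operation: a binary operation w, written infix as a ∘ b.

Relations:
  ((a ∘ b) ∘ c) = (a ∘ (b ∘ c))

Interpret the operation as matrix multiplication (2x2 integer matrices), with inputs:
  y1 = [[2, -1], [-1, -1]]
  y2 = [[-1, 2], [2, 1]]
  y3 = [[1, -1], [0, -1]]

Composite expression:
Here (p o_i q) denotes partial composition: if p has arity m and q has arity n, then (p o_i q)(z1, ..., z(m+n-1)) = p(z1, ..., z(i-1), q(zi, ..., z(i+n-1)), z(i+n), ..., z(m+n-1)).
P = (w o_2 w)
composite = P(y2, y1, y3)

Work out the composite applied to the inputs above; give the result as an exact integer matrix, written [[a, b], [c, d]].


(y1 ∘ y3) = [[2, -1], [-1, 2]]
(y2 ∘ (y1 ∘ y3)) = [[-4, 5], [3, 0]]

[[-4, 5], [3, 0]]


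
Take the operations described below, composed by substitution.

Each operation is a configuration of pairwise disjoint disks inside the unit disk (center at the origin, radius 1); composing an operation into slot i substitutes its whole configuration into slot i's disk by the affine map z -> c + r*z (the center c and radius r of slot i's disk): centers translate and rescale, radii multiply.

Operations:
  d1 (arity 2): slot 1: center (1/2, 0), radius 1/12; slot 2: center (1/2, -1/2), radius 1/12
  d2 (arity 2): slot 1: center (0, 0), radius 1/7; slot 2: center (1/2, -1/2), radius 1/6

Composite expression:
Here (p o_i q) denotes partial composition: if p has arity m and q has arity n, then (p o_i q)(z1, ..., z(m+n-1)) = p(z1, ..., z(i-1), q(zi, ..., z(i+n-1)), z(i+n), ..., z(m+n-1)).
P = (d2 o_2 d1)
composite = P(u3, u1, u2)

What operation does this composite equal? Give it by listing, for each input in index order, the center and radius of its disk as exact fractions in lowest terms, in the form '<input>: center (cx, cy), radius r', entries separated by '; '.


u1: center (7/12, -1/2), radius 1/72; u2: center (7/12, -7/12), radius 1/72; u3: center (0, 0), radius 1/7

Only the slot chain above each u matters under d2; compose those maps.
input u3: composing its 1 substitution step yields center (0, 0), radius 1/7
input u1: composing its 2 substitution steps yields center (7/12, -1/2), radius 1/72
input u2: composing its 2 substitution steps yields center (7/12, -7/12), radius 1/72


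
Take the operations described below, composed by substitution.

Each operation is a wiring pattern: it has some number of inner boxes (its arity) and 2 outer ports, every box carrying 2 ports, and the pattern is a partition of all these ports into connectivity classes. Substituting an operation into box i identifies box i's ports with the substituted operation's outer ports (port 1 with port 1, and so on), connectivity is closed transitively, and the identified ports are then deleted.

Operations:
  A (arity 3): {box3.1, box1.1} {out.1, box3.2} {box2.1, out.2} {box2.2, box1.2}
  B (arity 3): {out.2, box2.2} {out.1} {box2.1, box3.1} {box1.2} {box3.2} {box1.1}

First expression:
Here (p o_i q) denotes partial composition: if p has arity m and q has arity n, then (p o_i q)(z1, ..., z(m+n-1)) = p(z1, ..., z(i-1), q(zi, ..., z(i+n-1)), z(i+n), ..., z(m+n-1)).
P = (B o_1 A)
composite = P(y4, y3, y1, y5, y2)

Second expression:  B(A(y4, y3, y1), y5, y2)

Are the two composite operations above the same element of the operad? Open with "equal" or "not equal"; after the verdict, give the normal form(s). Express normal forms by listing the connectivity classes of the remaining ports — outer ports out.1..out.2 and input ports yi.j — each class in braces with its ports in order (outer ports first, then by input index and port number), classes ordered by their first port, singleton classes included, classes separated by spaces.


Normal form of the first expression: {out.1} {out.2, y5.2} {y1.1, y4.1} {y1.2} {y2.1, y5.1} {y2.2} {y3.1} {y3.2, y4.2}
Normal form of the second expression: {out.1} {out.2, y5.2} {y1.1, y4.1} {y1.2} {y2.1, y5.1} {y2.2} {y3.1} {y3.2, y4.2}
Both agree, so they are equal.

equal: each reduces to {out.1} {out.2, y5.2} {y1.1, y4.1} {y1.2} {y2.1, y5.1} {y2.2} {y3.1} {y3.2, y4.2}


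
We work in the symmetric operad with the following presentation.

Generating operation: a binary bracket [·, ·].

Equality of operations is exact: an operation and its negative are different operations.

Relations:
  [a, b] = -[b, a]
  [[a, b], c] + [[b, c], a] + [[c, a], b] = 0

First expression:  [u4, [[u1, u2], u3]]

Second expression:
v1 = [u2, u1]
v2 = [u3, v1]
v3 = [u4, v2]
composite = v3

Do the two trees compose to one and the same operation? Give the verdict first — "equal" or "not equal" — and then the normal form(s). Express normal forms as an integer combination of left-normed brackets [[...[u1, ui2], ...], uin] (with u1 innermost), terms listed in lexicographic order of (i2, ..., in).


equal — both sides give -[[[u1, u2], u3], u4]

Normal form of the first expression: -[[[u1, u2], u3], u4]
Normal form of the second expression: -[[[u1, u2], u3], u4]
Identical normal forms: equal.


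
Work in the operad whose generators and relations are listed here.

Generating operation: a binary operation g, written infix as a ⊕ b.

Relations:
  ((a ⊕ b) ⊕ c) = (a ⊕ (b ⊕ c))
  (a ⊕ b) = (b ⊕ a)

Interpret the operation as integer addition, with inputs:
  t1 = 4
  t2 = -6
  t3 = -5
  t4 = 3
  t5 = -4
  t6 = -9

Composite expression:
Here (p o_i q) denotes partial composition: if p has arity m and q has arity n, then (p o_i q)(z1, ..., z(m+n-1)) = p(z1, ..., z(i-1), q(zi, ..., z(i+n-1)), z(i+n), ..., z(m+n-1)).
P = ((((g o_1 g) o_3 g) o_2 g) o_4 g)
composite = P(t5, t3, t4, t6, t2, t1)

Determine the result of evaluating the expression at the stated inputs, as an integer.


-17

(t3 ⊕ t4) = -2
(t5 ⊕ (t3 ⊕ t4)) = -6
(t6 ⊕ t2) = -15
((t6 ⊕ t2) ⊕ t1) = -11
((t5 ⊕ (t3 ⊕ t4)) ⊕ ((t6 ⊕ t2) ⊕ t1)) = -17


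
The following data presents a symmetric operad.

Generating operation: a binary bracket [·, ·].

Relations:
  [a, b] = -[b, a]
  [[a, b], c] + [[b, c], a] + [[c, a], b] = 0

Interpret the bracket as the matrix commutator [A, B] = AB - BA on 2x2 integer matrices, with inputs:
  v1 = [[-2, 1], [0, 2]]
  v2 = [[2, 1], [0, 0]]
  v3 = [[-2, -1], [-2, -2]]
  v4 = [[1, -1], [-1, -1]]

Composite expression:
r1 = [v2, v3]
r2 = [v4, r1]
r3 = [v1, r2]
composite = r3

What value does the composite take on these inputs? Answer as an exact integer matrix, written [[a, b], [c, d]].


[v2, v3] = [[-2, -2], [4, 2]]
[v4, [v2, v3]] = [[-6, -8], [-4, 6]]
[v1, [v4, [v2, v3]]] = [[-4, 44], [-16, 4]]

[[-4, 44], [-16, 4]]


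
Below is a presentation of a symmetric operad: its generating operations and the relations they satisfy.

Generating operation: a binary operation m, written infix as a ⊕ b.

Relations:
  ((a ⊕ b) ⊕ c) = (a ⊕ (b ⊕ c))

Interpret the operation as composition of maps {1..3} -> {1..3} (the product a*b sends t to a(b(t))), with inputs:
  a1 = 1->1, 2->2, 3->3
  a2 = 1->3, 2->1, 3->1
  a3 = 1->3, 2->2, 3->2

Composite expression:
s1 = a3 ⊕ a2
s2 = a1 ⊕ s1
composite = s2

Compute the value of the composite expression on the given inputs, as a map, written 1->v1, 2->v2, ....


1->2, 2->3, 3->3


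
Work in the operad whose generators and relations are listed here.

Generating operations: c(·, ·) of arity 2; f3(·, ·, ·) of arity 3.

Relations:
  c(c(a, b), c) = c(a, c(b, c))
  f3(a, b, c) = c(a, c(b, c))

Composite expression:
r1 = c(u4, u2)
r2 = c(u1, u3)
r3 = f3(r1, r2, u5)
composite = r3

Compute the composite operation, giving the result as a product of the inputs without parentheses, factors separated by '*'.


The f3-tree's shape is irrelevant; the u-reading-order decides.
c(u4, u2) spells out as u4 * u2
c(u1, u3) spells out as u1 * u3
f3(c(u4, u2), c(u1, u3), u5) spells out as u4 * u2 * u1 * u3 * u5

u4 * u2 * u1 * u3 * u5


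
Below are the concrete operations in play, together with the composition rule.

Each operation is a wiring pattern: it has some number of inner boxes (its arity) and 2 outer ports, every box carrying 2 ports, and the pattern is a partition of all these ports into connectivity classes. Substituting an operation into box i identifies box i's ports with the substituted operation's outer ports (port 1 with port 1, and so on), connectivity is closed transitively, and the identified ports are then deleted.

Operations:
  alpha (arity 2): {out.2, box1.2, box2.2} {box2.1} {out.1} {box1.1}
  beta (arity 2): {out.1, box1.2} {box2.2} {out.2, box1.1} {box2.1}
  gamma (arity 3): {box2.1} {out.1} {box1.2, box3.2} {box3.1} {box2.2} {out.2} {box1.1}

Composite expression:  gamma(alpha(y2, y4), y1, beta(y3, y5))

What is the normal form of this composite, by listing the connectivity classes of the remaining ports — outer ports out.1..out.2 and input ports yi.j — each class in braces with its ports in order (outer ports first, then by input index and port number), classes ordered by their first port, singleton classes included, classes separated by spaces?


{out.1} {out.2} {y1.1} {y1.2} {y2.1} {y2.2, y3.1, y4.2} {y3.2} {y4.1} {y5.1} {y5.2}

Substituting into gamma glues patterns; closure does the rest.
through alpha, on inputs (y2, y4): {out.1} {out.2, y2.2, y4.2} {y2.1} {y4.1} (out.j = stage outer ports)
through beta, on inputs (y3, y5): {out.1, y3.2} {out.2, y3.1} {y5.1} {y5.2} (out.j = stage outer ports)
through gamma, on inputs (y2, y4, y1, y3, y5): {out.1} {out.2} {y1.1} {y1.2} {y2.1} {y2.2, y3.1, y4.2} {y3.2} {y4.1} {y5.1} {y5.2} (out.j = stage outer ports)


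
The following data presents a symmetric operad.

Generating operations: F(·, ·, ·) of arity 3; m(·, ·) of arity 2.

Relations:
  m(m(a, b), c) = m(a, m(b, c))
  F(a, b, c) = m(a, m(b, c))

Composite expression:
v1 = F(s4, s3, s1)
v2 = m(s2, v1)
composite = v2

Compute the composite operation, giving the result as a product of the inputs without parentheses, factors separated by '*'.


s2 * s4 * s3 * s1


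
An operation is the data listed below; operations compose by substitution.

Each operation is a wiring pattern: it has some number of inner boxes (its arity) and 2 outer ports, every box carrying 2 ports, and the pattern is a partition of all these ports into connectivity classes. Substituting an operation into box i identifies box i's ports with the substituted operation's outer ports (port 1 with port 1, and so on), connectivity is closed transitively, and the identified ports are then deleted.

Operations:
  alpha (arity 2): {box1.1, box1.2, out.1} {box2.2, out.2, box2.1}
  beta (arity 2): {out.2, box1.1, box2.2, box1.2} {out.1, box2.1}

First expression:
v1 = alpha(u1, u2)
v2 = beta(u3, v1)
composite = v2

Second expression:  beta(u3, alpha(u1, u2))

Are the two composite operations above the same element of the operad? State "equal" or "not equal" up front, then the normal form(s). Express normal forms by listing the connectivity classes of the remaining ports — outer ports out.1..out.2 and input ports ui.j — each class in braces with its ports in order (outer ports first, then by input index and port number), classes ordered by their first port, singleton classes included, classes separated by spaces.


In normal form, the first expression is {out.1, u1.1, u1.2} {out.2, u2.1, u2.2, u3.1, u3.2}
In normal form, the second expression is {out.1, u1.1, u1.2} {out.2, u2.1, u2.2, u3.1, u3.2}
The normal forms match — equal.

equal — both sides give {out.1, u1.1, u1.2} {out.2, u2.1, u2.2, u3.1, u3.2}


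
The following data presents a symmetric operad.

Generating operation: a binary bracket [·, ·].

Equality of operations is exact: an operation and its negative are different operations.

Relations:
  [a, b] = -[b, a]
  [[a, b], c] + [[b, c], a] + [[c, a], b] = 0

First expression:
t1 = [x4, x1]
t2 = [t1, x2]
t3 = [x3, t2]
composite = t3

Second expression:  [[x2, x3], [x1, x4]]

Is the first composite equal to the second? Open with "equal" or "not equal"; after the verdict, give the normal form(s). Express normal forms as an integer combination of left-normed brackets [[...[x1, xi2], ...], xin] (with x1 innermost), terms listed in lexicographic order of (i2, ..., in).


not equal: they reduce to [[[x1, x4], x2], x3] and -[[[x1, x4], x2], x3] + [[[x1, x4], x3], x2]

Reducing the first expression gives [[[x1, x4], x2], x3]
Reducing the second expression gives -[[[x1, x4], x2], x3] + [[[x1, x4], x3], x2]
No match — not equal.


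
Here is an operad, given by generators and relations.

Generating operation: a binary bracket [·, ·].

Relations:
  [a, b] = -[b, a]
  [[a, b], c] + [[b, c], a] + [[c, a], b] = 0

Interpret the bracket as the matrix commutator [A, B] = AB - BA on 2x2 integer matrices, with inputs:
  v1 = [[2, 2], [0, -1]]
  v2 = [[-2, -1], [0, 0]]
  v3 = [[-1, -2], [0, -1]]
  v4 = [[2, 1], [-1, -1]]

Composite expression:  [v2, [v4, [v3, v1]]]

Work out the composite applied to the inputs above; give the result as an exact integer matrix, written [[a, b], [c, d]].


[[0, -24], [0, 0]]


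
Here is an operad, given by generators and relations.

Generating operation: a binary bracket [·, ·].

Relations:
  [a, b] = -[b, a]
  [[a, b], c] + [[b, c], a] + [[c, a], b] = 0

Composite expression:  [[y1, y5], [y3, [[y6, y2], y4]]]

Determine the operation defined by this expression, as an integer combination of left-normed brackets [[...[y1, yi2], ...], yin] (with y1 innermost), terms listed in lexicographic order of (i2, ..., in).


[[[[[y1, y5], y2], y6], y4], y3] - [[[[[y1, y5], y3], y2], y6], y4] + [[[[[y1, y5], y3], y4], y2], y6] - [[[[[y1, y5], y3], y4], y6], y2] + [[[[[y1, y5], y3], y6], y2], y4] - [[[[[y1, y5], y4], y2], y6], y3] + [[[[[y1, y5], y4], y6], y2], y3] - [[[[[y1, y5], y6], y2], y4], y3]

A multilinear Lie element is pinned by y1-initial words (y1 innermost).
Composite bracket: [[y1, y5], [y3, [[y6, y2], y4]]]
Expanding via [a, b] = ab - ba: 32 signed words (2^5 = 32).
The y1-initial words carry the normal form:
  sign of y1y5y2y6y4y3 is +1, so it contributes +[[[[[y1, y5], y2], y6], y4], y3]
  sign of y1y5y3y2y6y4 is -1, so it contributes -[[[[[y1, y5], y3], y2], y6], y4]
  sign of y1y5y3y4y2y6 is +1, so it contributes +[[[[[y1, y5], y3], y4], y2], y6]
  sign of y1y5y3y4y6y2 is -1, so it contributes -[[[[[y1, y5], y3], y4], y6], y2]
  sign of y1y5y3y6y2y4 is +1, so it contributes +[[[[[y1, y5], y3], y6], y2], y4]
  sign of y1y5y4y2y6y3 is -1, so it contributes -[[[[[y1, y5], y4], y2], y6], y3]
  sign of y1y5y4y6y2y3 is +1, so it contributes +[[[[[y1, y5], y4], y6], y2], y3]
  sign of y1y5y6y2y4y3 is -1, so it contributes -[[[[[y1, y5], y6], y2], y4], y3]


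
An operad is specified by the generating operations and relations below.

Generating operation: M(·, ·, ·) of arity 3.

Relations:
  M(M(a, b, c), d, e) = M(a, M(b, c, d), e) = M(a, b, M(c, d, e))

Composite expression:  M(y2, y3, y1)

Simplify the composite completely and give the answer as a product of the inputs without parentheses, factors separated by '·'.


y2 · y3 · y1

Every regrouping of M is equal, so read the y-inputs in written order.
M(y2, y3, y1) flattens to y2 · y3 · y1


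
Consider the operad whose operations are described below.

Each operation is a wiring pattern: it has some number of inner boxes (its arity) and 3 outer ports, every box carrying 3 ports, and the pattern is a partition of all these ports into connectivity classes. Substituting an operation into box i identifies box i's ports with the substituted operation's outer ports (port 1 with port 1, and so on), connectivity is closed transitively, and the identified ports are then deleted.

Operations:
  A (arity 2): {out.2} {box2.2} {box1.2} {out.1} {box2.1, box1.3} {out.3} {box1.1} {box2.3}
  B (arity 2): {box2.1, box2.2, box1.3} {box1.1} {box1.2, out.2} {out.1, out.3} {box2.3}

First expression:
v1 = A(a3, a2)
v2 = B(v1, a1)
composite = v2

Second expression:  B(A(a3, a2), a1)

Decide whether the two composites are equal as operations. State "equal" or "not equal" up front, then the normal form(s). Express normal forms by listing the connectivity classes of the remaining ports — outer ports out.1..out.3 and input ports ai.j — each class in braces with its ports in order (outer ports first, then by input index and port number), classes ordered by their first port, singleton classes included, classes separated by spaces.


equal; the common form is {out.1, out.3} {out.2} {a1.1, a1.2} {a1.3} {a2.1, a3.3} {a2.2} {a2.3} {a3.1} {a3.2}

Normal form of the first expression: {out.1, out.3} {out.2} {a1.1, a1.2} {a1.3} {a2.1, a3.3} {a2.2} {a2.3} {a3.1} {a3.2}
Normal form of the second expression: {out.1, out.3} {out.2} {a1.1, a1.2} {a1.3} {a2.1, a3.3} {a2.2} {a2.3} {a3.1} {a3.2}
Identical normal forms: equal.


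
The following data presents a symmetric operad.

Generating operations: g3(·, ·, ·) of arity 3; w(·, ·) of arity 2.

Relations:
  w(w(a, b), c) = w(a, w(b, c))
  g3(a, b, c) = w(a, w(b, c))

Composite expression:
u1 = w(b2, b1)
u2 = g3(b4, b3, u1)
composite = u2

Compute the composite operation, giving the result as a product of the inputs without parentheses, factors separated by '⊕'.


b4 ⊕ b3 ⊕ b2 ⊕ b1

The g3-tree's shape is irrelevant; the b-reading-order decides.
w(b2, b1) reduces to b2 ⊕ b1
g3(b4, b3, w(b2, b1)) reduces to b4 ⊕ b3 ⊕ b2 ⊕ b1


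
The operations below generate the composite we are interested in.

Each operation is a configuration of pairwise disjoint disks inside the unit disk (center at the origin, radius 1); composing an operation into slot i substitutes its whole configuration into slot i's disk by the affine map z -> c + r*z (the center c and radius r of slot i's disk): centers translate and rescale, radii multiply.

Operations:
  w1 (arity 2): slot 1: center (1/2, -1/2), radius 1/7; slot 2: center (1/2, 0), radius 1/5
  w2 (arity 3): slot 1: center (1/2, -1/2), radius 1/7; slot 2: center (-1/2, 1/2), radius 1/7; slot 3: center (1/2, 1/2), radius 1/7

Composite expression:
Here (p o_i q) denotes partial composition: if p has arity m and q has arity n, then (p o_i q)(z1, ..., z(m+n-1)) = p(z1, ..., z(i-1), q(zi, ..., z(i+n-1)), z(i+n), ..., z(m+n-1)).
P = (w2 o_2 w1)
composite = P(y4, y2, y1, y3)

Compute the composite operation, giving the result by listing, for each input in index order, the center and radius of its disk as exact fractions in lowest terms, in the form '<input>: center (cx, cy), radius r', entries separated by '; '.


y1: center (-3/7, 1/2), radius 1/35; y2: center (-3/7, 3/7), radius 1/49; y3: center (1/2, 1/2), radius 1/7; y4: center (1/2, -1/2), radius 1/7

Affine substitution under w2: radii multiply and y-centers shift.
y4: after 1 affine step, its disk has center (1/2, -1/2), radius 1/7
y2: after 2 affine steps, its disk has center (-3/7, 3/7), radius 1/49
y1: after 2 affine steps, its disk has center (-3/7, 1/2), radius 1/35
y3: after 1 affine step, its disk has center (1/2, 1/2), radius 1/7


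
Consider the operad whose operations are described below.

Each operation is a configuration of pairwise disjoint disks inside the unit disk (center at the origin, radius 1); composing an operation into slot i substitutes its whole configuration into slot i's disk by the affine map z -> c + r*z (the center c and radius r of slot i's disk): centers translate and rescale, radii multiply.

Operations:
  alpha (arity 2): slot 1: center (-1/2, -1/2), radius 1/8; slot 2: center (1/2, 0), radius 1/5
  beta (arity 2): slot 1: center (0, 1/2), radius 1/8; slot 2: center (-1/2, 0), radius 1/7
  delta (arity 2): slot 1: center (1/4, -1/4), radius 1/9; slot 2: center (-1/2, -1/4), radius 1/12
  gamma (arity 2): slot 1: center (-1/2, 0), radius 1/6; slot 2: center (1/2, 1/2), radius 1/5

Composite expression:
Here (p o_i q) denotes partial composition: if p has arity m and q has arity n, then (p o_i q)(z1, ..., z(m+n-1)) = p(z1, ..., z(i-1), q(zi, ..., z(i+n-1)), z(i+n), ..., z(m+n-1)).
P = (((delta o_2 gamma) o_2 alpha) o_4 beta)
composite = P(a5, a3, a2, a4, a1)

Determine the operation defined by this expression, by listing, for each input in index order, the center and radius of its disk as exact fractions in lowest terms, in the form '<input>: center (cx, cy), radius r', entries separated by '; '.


a1: center (-7/15, -5/24), radius 1/420; a2: center (-77/144, -1/4), radius 1/360; a3: center (-79/144, -37/144), radius 1/576; a4: center (-11/24, -1/5), radius 1/480; a5: center (1/4, -1/4), radius 1/9

Each a-disk chains the slot maps above it in delta; radii multiply.
input a5: applying the 1 nested substitution gives center (1/4, -1/4), radius 1/9
input a3: applying the 3 nested substitutions gives center (-79/144, -37/144), radius 1/576
input a2: applying the 3 nested substitutions gives center (-77/144, -1/4), radius 1/360
input a4: applying the 3 nested substitutions gives center (-11/24, -1/5), radius 1/480
input a1: applying the 3 nested substitutions gives center (-7/15, -5/24), radius 1/420


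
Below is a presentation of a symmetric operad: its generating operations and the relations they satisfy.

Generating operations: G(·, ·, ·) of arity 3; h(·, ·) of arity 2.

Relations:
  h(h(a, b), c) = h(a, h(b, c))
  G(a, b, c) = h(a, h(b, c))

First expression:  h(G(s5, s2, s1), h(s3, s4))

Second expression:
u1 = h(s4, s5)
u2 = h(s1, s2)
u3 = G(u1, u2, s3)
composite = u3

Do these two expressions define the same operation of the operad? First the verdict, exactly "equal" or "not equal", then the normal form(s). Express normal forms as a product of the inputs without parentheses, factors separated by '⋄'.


not equal — first s5 ⋄ s2 ⋄ s1 ⋄ s3 ⋄ s4, second s4 ⋄ s5 ⋄ s1 ⋄ s2 ⋄ s3

Reducing the first expression gives s5 ⋄ s2 ⋄ s1 ⋄ s3 ⋄ s4
Reducing the second expression gives s4 ⋄ s5 ⋄ s1 ⋄ s2 ⋄ s3
Distinct normal forms: not equal.


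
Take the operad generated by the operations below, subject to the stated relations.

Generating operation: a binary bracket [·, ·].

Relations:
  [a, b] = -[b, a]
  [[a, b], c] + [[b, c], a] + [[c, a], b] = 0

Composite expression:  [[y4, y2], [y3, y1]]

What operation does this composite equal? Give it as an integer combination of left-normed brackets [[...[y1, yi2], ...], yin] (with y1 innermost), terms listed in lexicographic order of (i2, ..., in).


-[[[y1, y3], y2], y4] + [[[y1, y3], y4], y2]

A multilinear Lie element is pinned by y1-initial words (y1 innermost).
Composite bracket: [[y4, y2], [y3, y1]]
The bracket unfolds into 8 signed words via [a, b] = ab - ba (2^3 = 8).
Keep just the words that open with y1:
  y1y3y2y4 appears with sign -1, giving the term -[[[y1, y3], y2], y4]
  y1y3y4y2 appears with sign +1, giving the term +[[[y1, y3], y4], y2]


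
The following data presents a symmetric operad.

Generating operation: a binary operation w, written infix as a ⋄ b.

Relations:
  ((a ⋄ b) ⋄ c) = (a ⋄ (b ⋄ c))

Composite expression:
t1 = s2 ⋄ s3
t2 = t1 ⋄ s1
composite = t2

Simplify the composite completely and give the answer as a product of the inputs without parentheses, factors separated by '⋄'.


All parenthesizations of w agree; list the s-inputs left to right.
(s2 ⋄ s3) unparenthesizes to s2 ⋄ s3
((s2 ⋄ s3) ⋄ s1) unparenthesizes to s2 ⋄ s3 ⋄ s1

s2 ⋄ s3 ⋄ s1


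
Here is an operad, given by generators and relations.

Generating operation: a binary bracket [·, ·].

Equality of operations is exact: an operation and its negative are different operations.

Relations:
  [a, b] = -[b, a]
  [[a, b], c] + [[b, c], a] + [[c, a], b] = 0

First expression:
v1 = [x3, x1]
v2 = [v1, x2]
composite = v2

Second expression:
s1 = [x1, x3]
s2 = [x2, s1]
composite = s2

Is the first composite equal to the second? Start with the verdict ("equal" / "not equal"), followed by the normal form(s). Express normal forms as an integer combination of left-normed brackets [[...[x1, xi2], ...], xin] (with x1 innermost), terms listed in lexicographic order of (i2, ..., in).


equal; both compose to -[[x1, x3], x2]


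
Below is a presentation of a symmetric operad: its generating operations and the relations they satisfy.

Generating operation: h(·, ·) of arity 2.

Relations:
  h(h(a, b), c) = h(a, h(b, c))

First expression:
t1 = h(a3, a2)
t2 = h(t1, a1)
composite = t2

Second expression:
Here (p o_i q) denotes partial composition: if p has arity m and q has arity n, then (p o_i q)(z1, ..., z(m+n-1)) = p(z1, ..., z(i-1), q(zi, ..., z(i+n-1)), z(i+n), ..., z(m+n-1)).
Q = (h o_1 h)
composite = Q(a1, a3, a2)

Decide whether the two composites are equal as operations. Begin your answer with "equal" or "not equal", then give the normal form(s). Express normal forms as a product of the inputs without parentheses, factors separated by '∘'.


The first composite normalizes to a3 ∘ a2 ∘ a1
The second composite normalizes to a1 ∘ a3 ∘ a2
Distinct normal forms: not equal.

not equal — first a3 ∘ a2 ∘ a1, second a1 ∘ a3 ∘ a2


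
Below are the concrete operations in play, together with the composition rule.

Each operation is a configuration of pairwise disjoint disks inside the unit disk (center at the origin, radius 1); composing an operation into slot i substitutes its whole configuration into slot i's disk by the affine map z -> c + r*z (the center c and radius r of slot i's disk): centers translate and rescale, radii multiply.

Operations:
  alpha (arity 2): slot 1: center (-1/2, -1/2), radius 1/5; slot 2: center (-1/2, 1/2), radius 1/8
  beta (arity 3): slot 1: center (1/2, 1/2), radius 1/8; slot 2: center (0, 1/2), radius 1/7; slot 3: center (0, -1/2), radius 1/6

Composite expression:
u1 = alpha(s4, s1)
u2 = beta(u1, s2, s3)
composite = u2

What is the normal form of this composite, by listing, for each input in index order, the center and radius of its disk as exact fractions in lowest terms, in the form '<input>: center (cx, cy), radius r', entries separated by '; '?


s1: center (7/16, 9/16), radius 1/64; s2: center (0, 1/2), radius 1/7; s3: center (0, -1/2), radius 1/6; s4: center (7/16, 7/16), radius 1/40

Each s-disk chains the slot maps above it in beta; radii multiply.
for s4, the 2-step affine chain lands on center (7/16, 7/16), radius 1/40
for s1, the 2-step affine chain lands on center (7/16, 9/16), radius 1/64
for s2, the 1-step affine chain lands on center (0, 1/2), radius 1/7
for s3, the 1-step affine chain lands on center (0, -1/2), radius 1/6


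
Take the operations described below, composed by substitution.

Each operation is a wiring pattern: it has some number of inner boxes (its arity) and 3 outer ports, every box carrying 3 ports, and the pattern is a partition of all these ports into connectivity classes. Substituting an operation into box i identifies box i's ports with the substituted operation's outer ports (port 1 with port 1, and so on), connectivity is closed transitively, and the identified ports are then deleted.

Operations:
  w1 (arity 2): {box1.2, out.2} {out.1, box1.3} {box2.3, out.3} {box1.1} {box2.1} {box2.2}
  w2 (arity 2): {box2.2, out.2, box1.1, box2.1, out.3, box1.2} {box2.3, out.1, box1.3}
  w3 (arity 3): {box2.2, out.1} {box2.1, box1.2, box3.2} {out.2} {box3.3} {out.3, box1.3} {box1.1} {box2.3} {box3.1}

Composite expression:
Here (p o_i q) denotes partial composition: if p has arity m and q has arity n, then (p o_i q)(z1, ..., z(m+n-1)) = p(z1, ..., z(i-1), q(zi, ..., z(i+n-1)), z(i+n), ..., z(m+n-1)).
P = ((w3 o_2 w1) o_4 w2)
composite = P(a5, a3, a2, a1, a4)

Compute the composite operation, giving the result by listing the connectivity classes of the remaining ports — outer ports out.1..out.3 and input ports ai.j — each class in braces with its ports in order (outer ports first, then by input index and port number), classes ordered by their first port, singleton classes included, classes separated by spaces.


{out.1, a3.2} {out.2} {out.3, a5.3} {a1.1, a1.2, a3.3, a4.1, a4.2, a5.2} {a1.3, a4.3} {a2.1} {a2.2} {a2.3} {a3.1} {a5.1}

After gluing at w3, chains via deleted ports link the a-ports.
through w1, on inputs (a3, a2): {out.1, a3.3} {out.2, a3.2} {out.3, a2.3} {a2.1} {a2.2} {a3.1} (out.j = stage outer ports)
through w2, on inputs (a1, a4): {out.1, a1.3, a4.3} {out.2, out.3, a1.1, a1.2, a4.1, a4.2} (out.j = stage outer ports)
through w3, on inputs (a5, a3, a2, a1, a4): {out.1, a3.2} {out.2} {out.3, a5.3} {a1.1, a1.2, a3.3, a4.1, a4.2, a5.2} {a1.3, a4.3} {a2.1} {a2.2} {a2.3} {a3.1} {a5.1} (out.j = stage outer ports)


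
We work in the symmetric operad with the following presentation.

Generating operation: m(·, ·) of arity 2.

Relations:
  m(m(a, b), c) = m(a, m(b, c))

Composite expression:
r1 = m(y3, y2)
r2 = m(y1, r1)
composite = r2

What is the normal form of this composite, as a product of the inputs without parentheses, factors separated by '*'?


y1 * y3 * y2

Every regrouping of m is equal, so read the y-inputs in written order.
m(y3, y2) flattens to y3 * y2
m(y1, m(y3, y2)) flattens to y1 * y3 * y2


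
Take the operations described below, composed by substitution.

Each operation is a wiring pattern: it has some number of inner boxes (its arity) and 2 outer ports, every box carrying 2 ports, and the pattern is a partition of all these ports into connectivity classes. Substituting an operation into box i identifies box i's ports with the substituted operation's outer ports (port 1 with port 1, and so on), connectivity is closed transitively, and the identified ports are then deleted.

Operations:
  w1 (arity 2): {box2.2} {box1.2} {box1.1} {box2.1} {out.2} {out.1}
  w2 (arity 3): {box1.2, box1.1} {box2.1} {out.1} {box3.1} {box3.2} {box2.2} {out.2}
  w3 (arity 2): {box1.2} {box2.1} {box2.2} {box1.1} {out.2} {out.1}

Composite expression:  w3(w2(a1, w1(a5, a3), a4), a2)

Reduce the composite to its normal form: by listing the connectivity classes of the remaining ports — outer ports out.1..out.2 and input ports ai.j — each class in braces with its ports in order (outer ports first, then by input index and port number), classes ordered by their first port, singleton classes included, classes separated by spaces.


{out.1} {out.2} {a1.1, a1.2} {a2.1} {a2.2} {a3.1} {a3.2} {a4.1} {a4.2} {a5.1} {a5.2}

Treat the ports identified at w3 as solder joints: merge, then drop.
stage w1: inputs (a5, a3), connectivity {out.1} {out.2} {a3.1} {a3.2} {a5.1} {a5.2}, out.j its boundary
stage w2: inputs (a1, a5, a3, a4), connectivity {out.1} {out.2} {a1.1, a1.2} {a3.1} {a3.2} {a4.1} {a4.2} {a5.1} {a5.2}, out.j its boundary
stage w3: inputs (a1, a5, a3, a4, a2), connectivity {out.1} {out.2} {a1.1, a1.2} {a2.1} {a2.2} {a3.1} {a3.2} {a4.1} {a4.2} {a5.1} {a5.2}, out.j its boundary


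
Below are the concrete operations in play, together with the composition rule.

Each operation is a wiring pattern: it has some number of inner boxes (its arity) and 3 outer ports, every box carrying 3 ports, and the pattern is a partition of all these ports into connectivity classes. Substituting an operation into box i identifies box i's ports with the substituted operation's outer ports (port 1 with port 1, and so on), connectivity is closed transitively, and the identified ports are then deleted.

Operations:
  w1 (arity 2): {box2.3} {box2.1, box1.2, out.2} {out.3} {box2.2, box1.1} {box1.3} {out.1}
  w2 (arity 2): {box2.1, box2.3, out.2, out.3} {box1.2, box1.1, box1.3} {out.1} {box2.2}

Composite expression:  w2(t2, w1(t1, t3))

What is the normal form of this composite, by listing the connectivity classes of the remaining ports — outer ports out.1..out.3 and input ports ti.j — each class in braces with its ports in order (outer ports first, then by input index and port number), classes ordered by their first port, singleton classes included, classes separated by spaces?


Reachability decides: close wires over w2-identified ports.
the subtree at w1 composes to {out.1} {out.2, t1.2, t3.1} {out.3} {t1.1, t3.2} {t1.3} {t3.3} on (t1, t3); out.j = own outer ports
the subtree at w2 composes to {out.1} {out.2, out.3} {t1.1, t3.2} {t1.2, t3.1} {t1.3} {t2.1, t2.2, t2.3} {t3.3} on (t2, t1, t3); out.j = own outer ports

{out.1} {out.2, out.3} {t1.1, t3.2} {t1.2, t3.1} {t1.3} {t2.1, t2.2, t2.3} {t3.3}
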